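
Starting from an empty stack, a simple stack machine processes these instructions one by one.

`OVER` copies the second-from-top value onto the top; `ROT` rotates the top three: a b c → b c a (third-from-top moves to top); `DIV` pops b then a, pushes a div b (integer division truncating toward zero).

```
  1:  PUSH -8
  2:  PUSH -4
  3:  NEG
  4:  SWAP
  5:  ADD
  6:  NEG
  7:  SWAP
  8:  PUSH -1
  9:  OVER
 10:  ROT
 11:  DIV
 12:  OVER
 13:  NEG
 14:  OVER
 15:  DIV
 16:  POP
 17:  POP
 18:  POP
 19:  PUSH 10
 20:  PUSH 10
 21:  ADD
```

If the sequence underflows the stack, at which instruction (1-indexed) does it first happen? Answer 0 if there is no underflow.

7

PUSH -8 → -8
PUSH -4 → -8 -4
NEG     → -8 4
SWAP    → 4 -8
ADD     → -4
NEG     → 4
SWAP  — needs 2 operands, stack has 1 → underflow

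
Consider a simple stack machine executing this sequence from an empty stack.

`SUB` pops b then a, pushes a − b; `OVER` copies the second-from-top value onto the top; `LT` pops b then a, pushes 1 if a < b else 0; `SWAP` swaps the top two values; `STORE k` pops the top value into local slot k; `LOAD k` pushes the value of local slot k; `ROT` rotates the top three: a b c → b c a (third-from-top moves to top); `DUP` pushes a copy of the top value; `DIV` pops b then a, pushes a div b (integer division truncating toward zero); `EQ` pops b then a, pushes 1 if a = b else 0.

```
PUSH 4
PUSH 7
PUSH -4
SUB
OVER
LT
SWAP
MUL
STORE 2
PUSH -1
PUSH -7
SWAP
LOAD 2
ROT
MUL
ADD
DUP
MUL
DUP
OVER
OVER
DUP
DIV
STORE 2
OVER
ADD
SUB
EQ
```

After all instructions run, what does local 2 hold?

1

PUSH 4  : [4]
PUSH 7  : [4, 7]
PUSH -4 : [4, 7, -4]
SUB     : [4, 11]
OVER    : [4, 11, 4]
LT      : [4, 0]
SWAP    : [0, 4]
MUL     : [0]
STORE 2 : []
PUSH -1 : [-1]
PUSH -7 : [-1, -7]
SWAP    : [-7, -1]
LOAD 2  : [-7, -1, 0]
ROT     : [-1, 0, -7]
MUL     : [-1, 0]
ADD     : [-1]
DUP     : [-1, -1]
MUL     : [1]
DUP     : [1, 1]
OVER    : [1, 1, 1]
OVER    : [1, 1, 1, 1]
DUP     : [1, 1, 1, 1, 1]
DIV     : [1, 1, 1, 1]
STORE 2 : [1, 1, 1]
OVER    : [1, 1, 1, 1]
ADD     : [1, 1, 2]
SUB     : [1, -1]
EQ      : [0]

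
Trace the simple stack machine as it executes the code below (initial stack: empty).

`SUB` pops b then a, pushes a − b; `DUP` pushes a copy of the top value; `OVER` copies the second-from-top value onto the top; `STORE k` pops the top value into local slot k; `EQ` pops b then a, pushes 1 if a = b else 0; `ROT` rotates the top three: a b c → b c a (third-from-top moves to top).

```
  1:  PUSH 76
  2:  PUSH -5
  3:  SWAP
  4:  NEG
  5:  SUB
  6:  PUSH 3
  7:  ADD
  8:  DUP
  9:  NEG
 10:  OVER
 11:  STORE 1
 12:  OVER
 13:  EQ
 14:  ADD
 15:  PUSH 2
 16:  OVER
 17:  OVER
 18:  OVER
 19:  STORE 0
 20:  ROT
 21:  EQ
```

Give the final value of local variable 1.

74

PUSH 76 : 76
PUSH -5 : 76 -5
SWAP    : -5 76
NEG     : -5 -76
SUB     : 71
PUSH 3  : 71 3
ADD     : 74
DUP     : 74 74
NEG     : 74 -74
OVER    : 74 -74 74
STORE 1 : 74 -74
OVER    : 74 -74 74
EQ      : 74 0
ADD     : 74
PUSH 2  : 74 2
OVER    : 74 2 74
OVER    : 74 2 74 2
OVER    : 74 2 74 2 74
STORE 0 : 74 2 74 2
ROT     : 74 74 2 2
EQ      : 74 74 1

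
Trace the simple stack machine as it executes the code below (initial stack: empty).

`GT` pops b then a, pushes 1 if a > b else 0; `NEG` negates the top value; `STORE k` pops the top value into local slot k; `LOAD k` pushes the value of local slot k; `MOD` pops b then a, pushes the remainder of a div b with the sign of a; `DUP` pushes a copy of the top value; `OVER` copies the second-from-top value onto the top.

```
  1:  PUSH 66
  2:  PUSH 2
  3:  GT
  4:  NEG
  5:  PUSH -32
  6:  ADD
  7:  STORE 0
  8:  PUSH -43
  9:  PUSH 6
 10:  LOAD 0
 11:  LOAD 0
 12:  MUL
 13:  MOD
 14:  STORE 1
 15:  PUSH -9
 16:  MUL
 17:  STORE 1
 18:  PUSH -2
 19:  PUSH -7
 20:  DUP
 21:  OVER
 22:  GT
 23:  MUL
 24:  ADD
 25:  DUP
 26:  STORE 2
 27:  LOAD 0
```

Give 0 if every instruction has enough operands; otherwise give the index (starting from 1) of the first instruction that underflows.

PUSH 66   [66]
PUSH 2    [66, 2]
GT        [1]
NEG       [-1]
PUSH -32  [-1, -32]
ADD       [-33]
STORE 0   []
PUSH -43  [-43]
PUSH 6    [-43, 6]
LOAD 0    [-43, 6, -33]
LOAD 0    [-43, 6, -33, -33]
MUL       [-43, 6, 1089]
MOD       [-43, 6]
STORE 1   [-43]
PUSH -9   [-43, -9]
MUL       [387]
STORE 1   []
PUSH -2   [-2]
PUSH -7   [-2, -7]
DUP       [-2, -7, -7]
OVER      [-2, -7, -7, -7]
GT        [-2, -7, 0]
MUL       [-2, 0]
ADD       [-2]
DUP       [-2, -2]
STORE 2   [-2]
LOAD 0    [-2, -33]

0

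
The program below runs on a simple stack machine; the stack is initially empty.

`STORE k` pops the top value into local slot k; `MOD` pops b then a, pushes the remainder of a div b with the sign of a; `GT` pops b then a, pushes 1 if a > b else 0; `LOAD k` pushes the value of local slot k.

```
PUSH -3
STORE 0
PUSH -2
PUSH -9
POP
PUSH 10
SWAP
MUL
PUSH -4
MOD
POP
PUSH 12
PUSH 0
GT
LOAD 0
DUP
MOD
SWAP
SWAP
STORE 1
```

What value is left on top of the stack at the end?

PUSH -3 → [-3]
STORE 0 → []
PUSH -2 → [-2]
PUSH -9 → [-2, -9]
POP     → [-2]
PUSH 10 → [-2, 10]
SWAP    → [10, -2]
MUL     → [-20]
PUSH -4 → [-20, -4]
MOD     → [0]
POP     → []
PUSH 12 → [12]
PUSH 0  → [12, 0]
GT      → [1]
LOAD 0  → [1, -3]
DUP     → [1, -3, -3]
MOD     → [1, 0]
SWAP    → [0, 1]
SWAP    → [1, 0]
STORE 1 → [1]

1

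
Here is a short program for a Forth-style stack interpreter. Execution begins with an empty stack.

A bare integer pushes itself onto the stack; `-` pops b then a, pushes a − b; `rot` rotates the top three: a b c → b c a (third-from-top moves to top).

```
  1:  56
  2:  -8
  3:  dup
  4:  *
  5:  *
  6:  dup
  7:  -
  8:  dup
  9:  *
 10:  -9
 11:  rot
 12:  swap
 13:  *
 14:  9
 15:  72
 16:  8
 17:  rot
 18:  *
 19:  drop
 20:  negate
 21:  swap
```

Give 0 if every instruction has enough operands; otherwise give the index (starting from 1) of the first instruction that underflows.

56   56
-8   56 -8
dup  56 -8 -8
*    56 64
*    3584
dup  3584 3584
-    0
dup  0 0
*    0
-9   0 -9
rot  — needs 3 operands, stack has 2 → underflow

11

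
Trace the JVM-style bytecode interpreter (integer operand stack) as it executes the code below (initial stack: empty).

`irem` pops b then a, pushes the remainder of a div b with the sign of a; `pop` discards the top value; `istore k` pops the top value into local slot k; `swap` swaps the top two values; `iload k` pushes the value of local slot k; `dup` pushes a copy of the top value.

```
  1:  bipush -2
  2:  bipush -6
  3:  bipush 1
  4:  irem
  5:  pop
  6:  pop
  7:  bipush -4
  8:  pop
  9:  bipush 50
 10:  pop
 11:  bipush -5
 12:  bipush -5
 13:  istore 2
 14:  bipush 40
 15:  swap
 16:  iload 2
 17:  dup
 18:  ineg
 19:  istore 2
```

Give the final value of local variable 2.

bipush -2 : [-2]
bipush -6 : [-2, -6]
bipush 1  : [-2, -6, 1]
irem      : [-2, 0]
pop       : [-2]
pop       : []
bipush -4 : [-4]
pop       : []
bipush 50 : [50]
pop       : []
bipush -5 : [-5]
bipush -5 : [-5, -5]
istore 2  : [-5]
bipush 40 : [-5, 40]
swap      : [40, -5]
iload 2   : [40, -5, -5]
dup       : [40, -5, -5, -5]
ineg      : [40, -5, -5, 5]
istore 2  : [40, -5, -5]

5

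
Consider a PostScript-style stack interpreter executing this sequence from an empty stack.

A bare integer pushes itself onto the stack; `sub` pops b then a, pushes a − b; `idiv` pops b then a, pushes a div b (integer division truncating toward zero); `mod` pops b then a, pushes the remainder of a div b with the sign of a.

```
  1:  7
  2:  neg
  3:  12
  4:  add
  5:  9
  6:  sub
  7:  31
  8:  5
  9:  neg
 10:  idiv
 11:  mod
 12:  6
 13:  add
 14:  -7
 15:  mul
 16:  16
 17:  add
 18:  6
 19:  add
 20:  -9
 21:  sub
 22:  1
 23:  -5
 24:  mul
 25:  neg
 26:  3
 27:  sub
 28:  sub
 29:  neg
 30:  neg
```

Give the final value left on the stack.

15

7     7
neg   -7
12    -7 12
add   5
9     5 9
sub   -4
31    -4 31
5     -4 31 5
neg   -4 31 -5
idiv  -4 -6
mod   -4
6     -4 6
add   2
-7    2 -7
mul   -14
16    -14 16
add   2
6     2 6
add   8
-9    8 -9
sub   17
1     17 1
-5    17 1 -5
mul   17 -5
neg   17 5
3     17 5 3
sub   17 2
sub   15
neg   -15
neg   15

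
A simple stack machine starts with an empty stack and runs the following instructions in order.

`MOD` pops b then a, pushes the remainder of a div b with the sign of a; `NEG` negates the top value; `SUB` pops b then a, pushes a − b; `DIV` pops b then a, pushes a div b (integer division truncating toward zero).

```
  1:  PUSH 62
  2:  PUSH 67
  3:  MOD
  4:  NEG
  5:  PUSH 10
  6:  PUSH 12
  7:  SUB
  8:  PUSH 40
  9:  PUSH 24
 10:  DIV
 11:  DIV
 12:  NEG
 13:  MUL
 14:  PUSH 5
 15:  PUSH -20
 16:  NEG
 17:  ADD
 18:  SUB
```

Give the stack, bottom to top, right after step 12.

[-62, 2]

PUSH 62 → 62
PUSH 67 → 62 67
MOD     → 62
NEG     → -62
PUSH 10 → -62 10
PUSH 12 → -62 10 12
SUB     → -62 -2
PUSH 40 → -62 -2 40
PUSH 24 → -62 -2 40 24
DIV     → -62 -2 1
DIV     → -62 -2
NEG     → -62 2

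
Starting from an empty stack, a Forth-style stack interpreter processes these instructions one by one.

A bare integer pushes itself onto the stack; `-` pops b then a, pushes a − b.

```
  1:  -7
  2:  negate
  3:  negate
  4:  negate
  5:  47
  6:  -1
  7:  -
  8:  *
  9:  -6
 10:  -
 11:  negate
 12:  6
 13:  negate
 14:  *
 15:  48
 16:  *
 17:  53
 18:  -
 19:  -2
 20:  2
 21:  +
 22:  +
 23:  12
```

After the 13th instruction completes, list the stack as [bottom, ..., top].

[-342, -6]

-7      -7
negate  7
negate  -7
negate  7
47      7 47
-1      7 47 -1
-       7 48
*       336
-6      336 -6
-       342
negate  -342
6       -342 6
negate  -342 -6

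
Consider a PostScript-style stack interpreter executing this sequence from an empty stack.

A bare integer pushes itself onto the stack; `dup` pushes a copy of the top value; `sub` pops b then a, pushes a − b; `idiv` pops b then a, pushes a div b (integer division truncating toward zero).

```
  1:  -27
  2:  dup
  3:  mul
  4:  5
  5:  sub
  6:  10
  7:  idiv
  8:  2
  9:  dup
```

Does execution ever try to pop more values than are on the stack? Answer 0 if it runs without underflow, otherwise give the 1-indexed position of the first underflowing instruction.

-27   [-27]
dup   [-27, -27]
mul   [729]
5     [729, 5]
sub   [724]
10    [724, 10]
idiv  [72]
2     [72, 2]
dup   [72, 2, 2]

0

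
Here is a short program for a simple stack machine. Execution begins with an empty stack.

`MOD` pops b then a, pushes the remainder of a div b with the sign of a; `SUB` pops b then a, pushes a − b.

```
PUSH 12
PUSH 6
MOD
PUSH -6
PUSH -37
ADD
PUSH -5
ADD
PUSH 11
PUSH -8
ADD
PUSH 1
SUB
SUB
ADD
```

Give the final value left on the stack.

-50

PUSH 12  -> 12
PUSH 6   -> 12 6
MOD      -> 0
PUSH -6  -> 0 -6
PUSH -37 -> 0 -6 -37
ADD      -> 0 -43
PUSH -5  -> 0 -43 -5
ADD      -> 0 -48
PUSH 11  -> 0 -48 11
PUSH -8  -> 0 -48 11 -8
ADD      -> 0 -48 3
PUSH 1   -> 0 -48 3 1
SUB      -> 0 -48 2
SUB      -> 0 -50
ADD      -> -50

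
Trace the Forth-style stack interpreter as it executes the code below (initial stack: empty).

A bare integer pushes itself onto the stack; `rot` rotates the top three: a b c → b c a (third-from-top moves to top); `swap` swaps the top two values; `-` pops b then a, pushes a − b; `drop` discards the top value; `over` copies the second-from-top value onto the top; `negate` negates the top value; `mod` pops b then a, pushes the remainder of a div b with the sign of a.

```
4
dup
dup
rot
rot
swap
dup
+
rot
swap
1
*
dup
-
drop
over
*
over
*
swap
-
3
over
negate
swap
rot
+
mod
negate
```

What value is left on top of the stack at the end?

4      → 4
dup    → 4 4
dup    → 4 4 4
rot    → 4 4 4
rot    → 4 4 4
swap   → 4 4 4
dup    → 4 4 4 4
+      → 4 4 8
rot    → 4 8 4
swap   → 4 4 8
1      → 4 4 8 1
*      → 4 4 8
dup    → 4 4 8 8
-      → 4 4 0
drop   → 4 4
over   → 4 4 4
*      → 4 16
over   → 4 16 4
*      → 4 64
swap   → 64 4
-      → 60
3      → 60 3
over   → 60 3 60
negate → 60 3 -60
swap   → 60 -60 3
rot    → -60 3 60
+      → -60 63
mod    → -60
negate → 60

60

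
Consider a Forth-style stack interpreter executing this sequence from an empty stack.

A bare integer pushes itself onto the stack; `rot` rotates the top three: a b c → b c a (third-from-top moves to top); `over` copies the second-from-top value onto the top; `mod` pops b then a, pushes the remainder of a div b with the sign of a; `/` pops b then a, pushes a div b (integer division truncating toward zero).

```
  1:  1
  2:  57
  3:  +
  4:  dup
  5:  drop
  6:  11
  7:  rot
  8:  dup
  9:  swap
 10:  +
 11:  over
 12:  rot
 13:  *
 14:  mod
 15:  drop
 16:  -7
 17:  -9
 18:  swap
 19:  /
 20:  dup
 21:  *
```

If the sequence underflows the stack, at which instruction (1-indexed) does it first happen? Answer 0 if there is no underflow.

7

1    -> [1]
57   -> [1, 57]
+    -> [58]
dup  -> [58, 58]
drop -> [58]
11   -> [58, 11]
rot  — needs 3 operands, stack has 2 → underflow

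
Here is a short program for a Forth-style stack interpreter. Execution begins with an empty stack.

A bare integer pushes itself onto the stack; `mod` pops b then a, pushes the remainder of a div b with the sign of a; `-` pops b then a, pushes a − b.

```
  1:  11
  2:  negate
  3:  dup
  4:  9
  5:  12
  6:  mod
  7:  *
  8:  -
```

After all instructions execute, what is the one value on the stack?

88

11     : [11]
negate : [-11]
dup    : [-11, -11]
9      : [-11, -11, 9]
12     : [-11, -11, 9, 12]
mod    : [-11, -11, 9]
*      : [-11, -99]
-      : [88]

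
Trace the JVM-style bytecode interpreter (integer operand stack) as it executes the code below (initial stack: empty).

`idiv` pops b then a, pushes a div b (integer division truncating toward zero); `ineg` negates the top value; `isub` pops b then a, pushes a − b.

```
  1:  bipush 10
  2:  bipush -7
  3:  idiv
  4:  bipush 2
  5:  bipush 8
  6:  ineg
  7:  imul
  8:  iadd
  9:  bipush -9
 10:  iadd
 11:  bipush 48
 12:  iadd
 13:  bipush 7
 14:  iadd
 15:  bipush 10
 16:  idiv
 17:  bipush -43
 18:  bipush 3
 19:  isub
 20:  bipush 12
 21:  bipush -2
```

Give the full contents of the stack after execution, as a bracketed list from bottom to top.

[2, -46, 12, -2]

bipush 10  : [10]
bipush -7  : [10, -7]
idiv       : [-1]
bipush 2   : [-1, 2]
bipush 8   : [-1, 2, 8]
ineg       : [-1, 2, -8]
imul       : [-1, -16]
iadd       : [-17]
bipush -9  : [-17, -9]
iadd       : [-26]
bipush 48  : [-26, 48]
iadd       : [22]
bipush 7   : [22, 7]
iadd       : [29]
bipush 10  : [29, 10]
idiv       : [2]
bipush -43 : [2, -43]
bipush 3   : [2, -43, 3]
isub       : [2, -46]
bipush 12  : [2, -46, 12]
bipush -2  : [2, -46, 12, -2]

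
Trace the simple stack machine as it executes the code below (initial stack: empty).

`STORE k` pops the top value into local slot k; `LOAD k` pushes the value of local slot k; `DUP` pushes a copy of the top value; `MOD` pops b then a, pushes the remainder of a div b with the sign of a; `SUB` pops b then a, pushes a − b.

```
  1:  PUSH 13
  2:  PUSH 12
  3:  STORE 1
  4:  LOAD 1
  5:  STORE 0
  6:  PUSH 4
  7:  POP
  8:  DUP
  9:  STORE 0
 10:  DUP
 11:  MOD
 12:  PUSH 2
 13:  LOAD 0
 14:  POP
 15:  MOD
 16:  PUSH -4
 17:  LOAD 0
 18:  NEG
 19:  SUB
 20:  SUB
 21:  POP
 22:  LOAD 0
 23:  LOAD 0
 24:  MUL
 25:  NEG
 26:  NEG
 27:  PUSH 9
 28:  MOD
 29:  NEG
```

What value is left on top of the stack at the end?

-7

PUSH 13 → 13
PUSH 12 → 13 12
STORE 1 → 13
LOAD 1  → 13 12
STORE 0 → 13
PUSH 4  → 13 4
POP     → 13
DUP     → 13 13
STORE 0 → 13
DUP     → 13 13
MOD     → 0
PUSH 2  → 0 2
LOAD 0  → 0 2 13
POP     → 0 2
MOD     → 0
PUSH -4 → 0 -4
LOAD 0  → 0 -4 13
NEG     → 0 -4 -13
SUB     → 0 9
SUB     → -9
POP     → (empty)
LOAD 0  → 13
LOAD 0  → 13 13
MUL     → 169
NEG     → -169
NEG     → 169
PUSH 9  → 169 9
MOD     → 7
NEG     → -7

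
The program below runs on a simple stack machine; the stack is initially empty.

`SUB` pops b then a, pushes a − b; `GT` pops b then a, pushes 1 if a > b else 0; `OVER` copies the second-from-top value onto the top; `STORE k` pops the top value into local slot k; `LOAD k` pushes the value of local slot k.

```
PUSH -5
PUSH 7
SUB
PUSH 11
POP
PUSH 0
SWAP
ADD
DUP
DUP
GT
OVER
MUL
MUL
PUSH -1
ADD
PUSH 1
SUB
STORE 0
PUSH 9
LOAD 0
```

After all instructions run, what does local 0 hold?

-2

PUSH -5 -> [-5]
PUSH 7  -> [-5, 7]
SUB     -> [-12]
PUSH 11 -> [-12, 11]
POP     -> [-12]
PUSH 0  -> [-12, 0]
SWAP    -> [0, -12]
ADD     -> [-12]
DUP     -> [-12, -12]
DUP     -> [-12, -12, -12]
GT      -> [-12, 0]
OVER    -> [-12, 0, -12]
MUL     -> [-12, 0]
MUL     -> [0]
PUSH -1 -> [0, -1]
ADD     -> [-1]
PUSH 1  -> [-1, 1]
SUB     -> [-2]
STORE 0 -> []
PUSH 9  -> [9]
LOAD 0  -> [9, -2]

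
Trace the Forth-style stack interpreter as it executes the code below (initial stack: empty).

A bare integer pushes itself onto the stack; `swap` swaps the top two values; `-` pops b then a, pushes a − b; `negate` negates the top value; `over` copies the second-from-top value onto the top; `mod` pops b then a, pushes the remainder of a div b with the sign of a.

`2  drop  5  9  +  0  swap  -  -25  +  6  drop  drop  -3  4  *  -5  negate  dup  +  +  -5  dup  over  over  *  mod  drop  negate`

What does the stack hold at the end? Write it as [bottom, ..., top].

[-2, 5]

2      : 2
drop   : (empty)
5      : 5
9      : 5 9
+      : 14
0      : 14 0
swap   : 0 14
-      : -14
-25    : -14 -25
+      : -39
6      : -39 6
drop   : -39
drop   : (empty)
-3     : -3
4      : -3 4
*      : -12
-5     : -12 -5
negate : -12 5
dup    : -12 5 5
+      : -12 10
+      : -2
-5     : -2 -5
dup    : -2 -5 -5
over   : -2 -5 -5 -5
over   : -2 -5 -5 -5 -5
*      : -2 -5 -5 25
mod    : -2 -5 -5
drop   : -2 -5
negate : -2 5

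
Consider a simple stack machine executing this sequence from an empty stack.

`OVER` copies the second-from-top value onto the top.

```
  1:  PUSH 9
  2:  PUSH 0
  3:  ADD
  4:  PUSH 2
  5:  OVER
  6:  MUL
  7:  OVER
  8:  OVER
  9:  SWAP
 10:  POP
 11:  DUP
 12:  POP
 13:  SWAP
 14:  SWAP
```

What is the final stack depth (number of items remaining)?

3

PUSH 9 → [9]
PUSH 0 → [9, 0]
ADD    → [9]
PUSH 2 → [9, 2]
OVER   → [9, 2, 9]
MUL    → [9, 18]
OVER   → [9, 18, 9]
OVER   → [9, 18, 9, 18]
SWAP   → [9, 18, 18, 9]
POP    → [9, 18, 18]
DUP    → [9, 18, 18, 18]
POP    → [9, 18, 18]
SWAP   → [9, 18, 18]
SWAP   → [9, 18, 18]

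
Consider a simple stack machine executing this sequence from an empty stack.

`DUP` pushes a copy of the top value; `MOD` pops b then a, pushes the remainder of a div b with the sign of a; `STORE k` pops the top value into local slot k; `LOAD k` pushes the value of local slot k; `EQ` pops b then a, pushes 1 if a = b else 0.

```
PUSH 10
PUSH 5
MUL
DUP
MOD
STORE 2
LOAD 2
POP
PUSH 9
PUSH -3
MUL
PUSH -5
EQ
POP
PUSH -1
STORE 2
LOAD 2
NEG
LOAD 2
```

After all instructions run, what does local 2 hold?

-1

PUSH 10  10
PUSH 5   10 5
MUL      50
DUP      50 50
MOD      0
STORE 2  (empty)
LOAD 2   0
POP      (empty)
PUSH 9   9
PUSH -3  9 -3
MUL      -27
PUSH -5  -27 -5
EQ       0
POP      (empty)
PUSH -1  -1
STORE 2  (empty)
LOAD 2   -1
NEG      1
LOAD 2   1 -1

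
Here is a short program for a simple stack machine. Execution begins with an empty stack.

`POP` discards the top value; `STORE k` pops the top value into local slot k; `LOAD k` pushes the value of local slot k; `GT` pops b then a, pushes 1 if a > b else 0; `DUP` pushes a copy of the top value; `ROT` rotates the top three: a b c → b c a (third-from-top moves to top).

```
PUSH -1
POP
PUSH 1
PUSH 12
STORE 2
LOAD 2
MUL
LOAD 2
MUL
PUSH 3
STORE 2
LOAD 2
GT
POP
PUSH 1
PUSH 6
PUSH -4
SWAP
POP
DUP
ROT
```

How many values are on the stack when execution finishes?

3

PUSH -1 -> -1
POP     -> (empty)
PUSH 1  -> 1
PUSH 12 -> 1 12
STORE 2 -> 1
LOAD 2  -> 1 12
MUL     -> 12
LOAD 2  -> 12 12
MUL     -> 144
PUSH 3  -> 144 3
STORE 2 -> 144
LOAD 2  -> 144 3
GT      -> 1
POP     -> (empty)
PUSH 1  -> 1
PUSH 6  -> 1 6
PUSH -4 -> 1 6 -4
SWAP    -> 1 -4 6
POP     -> 1 -4
DUP     -> 1 -4 -4
ROT     -> -4 -4 1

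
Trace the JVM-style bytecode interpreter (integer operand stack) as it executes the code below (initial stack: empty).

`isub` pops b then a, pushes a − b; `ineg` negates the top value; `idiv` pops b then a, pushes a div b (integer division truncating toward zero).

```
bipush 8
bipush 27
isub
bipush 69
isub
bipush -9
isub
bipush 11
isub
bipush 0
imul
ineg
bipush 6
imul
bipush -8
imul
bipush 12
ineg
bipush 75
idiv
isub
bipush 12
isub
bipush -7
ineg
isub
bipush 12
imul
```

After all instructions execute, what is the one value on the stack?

bipush 8   8
bipush 27  8 27
isub       -19
bipush 69  -19 69
isub       -88
bipush -9  -88 -9
isub       -79
bipush 11  -79 11
isub       -90
bipush 0   -90 0
imul       0
ineg       0
bipush 6   0 6
imul       0
bipush -8  0 -8
imul       0
bipush 12  0 12
ineg       0 -12
bipush 75  0 -12 75
idiv       0 0
isub       0
bipush 12  0 12
isub       -12
bipush -7  -12 -7
ineg       -12 7
isub       -19
bipush 12  -19 12
imul       -228

-228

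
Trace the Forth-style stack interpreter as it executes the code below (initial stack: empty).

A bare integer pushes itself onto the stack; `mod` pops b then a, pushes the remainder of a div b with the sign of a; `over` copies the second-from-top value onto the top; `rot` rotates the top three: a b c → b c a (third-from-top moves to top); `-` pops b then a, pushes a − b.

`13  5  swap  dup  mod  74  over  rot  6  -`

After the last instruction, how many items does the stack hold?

4

13    13
5     13 5
swap  5 13
dup   5 13 13
mod   5 0
74    5 0 74
over  5 0 74 0
rot   5 74 0 0
6     5 74 0 0 6
-     5 74 0 -6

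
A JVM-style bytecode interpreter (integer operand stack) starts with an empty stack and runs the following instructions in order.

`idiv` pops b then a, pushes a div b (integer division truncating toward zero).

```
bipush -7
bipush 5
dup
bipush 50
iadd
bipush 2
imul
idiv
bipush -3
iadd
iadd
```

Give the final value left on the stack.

-10

bipush -7 : -7
bipush 5  : -7 5
dup       : -7 5 5
bipush 50 : -7 5 5 50
iadd      : -7 5 55
bipush 2  : -7 5 55 2
imul      : -7 5 110
idiv      : -7 0
bipush -3 : -7 0 -3
iadd      : -7 -3
iadd      : -10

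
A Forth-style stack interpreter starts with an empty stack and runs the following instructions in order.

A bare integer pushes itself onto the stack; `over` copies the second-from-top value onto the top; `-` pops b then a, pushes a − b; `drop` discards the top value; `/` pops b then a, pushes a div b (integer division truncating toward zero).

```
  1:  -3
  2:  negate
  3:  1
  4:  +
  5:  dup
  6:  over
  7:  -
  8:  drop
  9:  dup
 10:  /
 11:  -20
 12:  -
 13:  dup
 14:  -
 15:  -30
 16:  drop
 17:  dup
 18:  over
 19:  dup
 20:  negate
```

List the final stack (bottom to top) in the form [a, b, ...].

[0, 0, 0, 0]

-3     : [-3]
negate : [3]
1      : [3, 1]
+      : [4]
dup    : [4, 4]
over   : [4, 4, 4]
-      : [4, 0]
drop   : [4]
dup    : [4, 4]
/      : [1]
-20    : [1, -20]
-      : [21]
dup    : [21, 21]
-      : [0]
-30    : [0, -30]
drop   : [0]
dup    : [0, 0]
over   : [0, 0, 0]
dup    : [0, 0, 0, 0]
negate : [0, 0, 0, 0]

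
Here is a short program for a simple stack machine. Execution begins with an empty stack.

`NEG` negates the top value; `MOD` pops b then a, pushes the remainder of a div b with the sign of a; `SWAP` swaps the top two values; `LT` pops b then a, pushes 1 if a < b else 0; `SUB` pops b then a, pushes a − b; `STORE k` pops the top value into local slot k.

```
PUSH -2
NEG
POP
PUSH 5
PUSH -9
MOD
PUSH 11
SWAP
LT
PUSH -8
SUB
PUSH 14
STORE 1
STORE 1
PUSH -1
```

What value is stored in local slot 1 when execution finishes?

8

PUSH -2 : -2
NEG     : 2
POP     : (empty)
PUSH 5  : 5
PUSH -9 : 5 -9
MOD     : 5
PUSH 11 : 5 11
SWAP    : 11 5
LT      : 0
PUSH -8 : 0 -8
SUB     : 8
PUSH 14 : 8 14
STORE 1 : 8
STORE 1 : (empty)
PUSH -1 : -1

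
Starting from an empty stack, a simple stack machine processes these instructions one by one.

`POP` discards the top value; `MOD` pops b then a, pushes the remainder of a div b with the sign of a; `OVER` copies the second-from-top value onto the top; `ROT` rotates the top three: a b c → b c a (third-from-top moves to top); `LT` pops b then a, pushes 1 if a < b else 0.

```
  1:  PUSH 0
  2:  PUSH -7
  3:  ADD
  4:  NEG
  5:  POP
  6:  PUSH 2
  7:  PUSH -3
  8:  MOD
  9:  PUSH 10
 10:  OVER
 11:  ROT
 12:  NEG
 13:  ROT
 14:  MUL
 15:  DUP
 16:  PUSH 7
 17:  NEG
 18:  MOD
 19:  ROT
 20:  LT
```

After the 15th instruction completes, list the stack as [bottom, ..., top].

PUSH 0  -> [0]
PUSH -7 -> [0, -7]
ADD     -> [-7]
NEG     -> [7]
POP     -> []
PUSH 2  -> [2]
PUSH -3 -> [2, -3]
MOD     -> [2]
PUSH 10 -> [2, 10]
OVER    -> [2, 10, 2]
ROT     -> [10, 2, 2]
NEG     -> [10, 2, -2]
ROT     -> [2, -2, 10]
MUL     -> [2, -20]
DUP     -> [2, -20, -20]

[2, -20, -20]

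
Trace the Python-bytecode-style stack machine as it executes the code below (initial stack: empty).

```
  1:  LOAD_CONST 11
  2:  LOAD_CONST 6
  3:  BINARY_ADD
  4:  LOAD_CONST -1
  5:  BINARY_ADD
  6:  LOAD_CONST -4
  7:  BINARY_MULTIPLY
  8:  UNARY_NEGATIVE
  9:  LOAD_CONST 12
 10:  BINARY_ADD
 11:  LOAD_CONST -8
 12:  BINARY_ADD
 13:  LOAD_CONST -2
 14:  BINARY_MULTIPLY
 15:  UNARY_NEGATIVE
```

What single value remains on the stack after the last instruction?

LOAD_CONST 11   → 11
LOAD_CONST 6    → 11 6
BINARY_ADD      → 17
LOAD_CONST -1   → 17 -1
BINARY_ADD      → 16
LOAD_CONST -4   → 16 -4
BINARY_MULTIPLY → -64
UNARY_NEGATIVE  → 64
LOAD_CONST 12   → 64 12
BINARY_ADD      → 76
LOAD_CONST -8   → 76 -8
BINARY_ADD      → 68
LOAD_CONST -2   → 68 -2
BINARY_MULTIPLY → -136
UNARY_NEGATIVE  → 136

136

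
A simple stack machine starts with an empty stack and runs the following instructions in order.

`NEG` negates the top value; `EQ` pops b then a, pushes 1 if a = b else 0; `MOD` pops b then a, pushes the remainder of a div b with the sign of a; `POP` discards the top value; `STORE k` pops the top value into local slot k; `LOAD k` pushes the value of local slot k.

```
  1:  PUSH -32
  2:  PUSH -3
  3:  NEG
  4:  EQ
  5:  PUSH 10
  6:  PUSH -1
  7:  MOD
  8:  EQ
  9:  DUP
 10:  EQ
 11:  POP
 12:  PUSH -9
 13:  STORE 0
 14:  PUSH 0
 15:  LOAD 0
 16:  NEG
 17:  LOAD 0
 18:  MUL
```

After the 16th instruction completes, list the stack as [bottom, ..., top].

[0, 9]

PUSH -32 -> -32
PUSH -3  -> -32 -3
NEG      -> -32 3
EQ       -> 0
PUSH 10  -> 0 10
PUSH -1  -> 0 10 -1
MOD      -> 0 0
EQ       -> 1
DUP      -> 1 1
EQ       -> 1
POP      -> (empty)
PUSH -9  -> -9
STORE 0  -> (empty)
PUSH 0   -> 0
LOAD 0   -> 0 -9
NEG      -> 0 9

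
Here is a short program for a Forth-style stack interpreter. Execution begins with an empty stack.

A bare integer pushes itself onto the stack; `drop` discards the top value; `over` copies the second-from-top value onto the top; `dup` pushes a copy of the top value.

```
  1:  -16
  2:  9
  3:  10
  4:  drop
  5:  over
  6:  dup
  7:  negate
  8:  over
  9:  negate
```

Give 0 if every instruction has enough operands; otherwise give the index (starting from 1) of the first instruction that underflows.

0

-16    : [-16]
9      : [-16, 9]
10     : [-16, 9, 10]
drop   : [-16, 9]
over   : [-16, 9, -16]
dup    : [-16, 9, -16, -16]
negate : [-16, 9, -16, 16]
over   : [-16, 9, -16, 16, -16]
negate : [-16, 9, -16, 16, 16]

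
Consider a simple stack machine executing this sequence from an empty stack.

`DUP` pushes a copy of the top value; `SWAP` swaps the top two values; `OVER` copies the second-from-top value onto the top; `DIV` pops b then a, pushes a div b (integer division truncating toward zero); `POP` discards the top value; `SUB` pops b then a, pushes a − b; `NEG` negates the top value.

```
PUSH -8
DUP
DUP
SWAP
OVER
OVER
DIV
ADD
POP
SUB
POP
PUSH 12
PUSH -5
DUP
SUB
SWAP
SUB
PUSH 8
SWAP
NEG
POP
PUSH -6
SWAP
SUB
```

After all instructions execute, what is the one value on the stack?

PUSH -8 : -8
DUP     : -8 -8
DUP     : -8 -8 -8
SWAP    : -8 -8 -8
OVER    : -8 -8 -8 -8
OVER    : -8 -8 -8 -8 -8
DIV     : -8 -8 -8 1
ADD     : -8 -8 -7
POP     : -8 -8
SUB     : 0
POP     : (empty)
PUSH 12 : 12
PUSH -5 : 12 -5
DUP     : 12 -5 -5
SUB     : 12 0
SWAP    : 0 12
SUB     : -12
PUSH 8  : -12 8
SWAP    : 8 -12
NEG     : 8 12
POP     : 8
PUSH -6 : 8 -6
SWAP    : -6 8
SUB     : -14

-14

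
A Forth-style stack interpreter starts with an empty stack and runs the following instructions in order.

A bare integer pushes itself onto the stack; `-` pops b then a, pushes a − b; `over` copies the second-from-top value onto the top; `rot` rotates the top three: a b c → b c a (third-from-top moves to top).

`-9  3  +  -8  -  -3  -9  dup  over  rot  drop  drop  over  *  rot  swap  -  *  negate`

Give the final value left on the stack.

-9      [-9]
3       [-9, 3]
+       [-6]
-8      [-6, -8]
-       [2]
-3      [2, -3]
-9      [2, -3, -9]
dup     [2, -3, -9, -9]
over    [2, -3, -9, -9, -9]
rot     [2, -3, -9, -9, -9]
drop    [2, -3, -9, -9]
drop    [2, -3, -9]
over    [2, -3, -9, -3]
*       [2, -3, 27]
rot     [-3, 27, 2]
swap    [-3, 2, 27]
-       [-3, -25]
*       [75]
negate  [-75]

-75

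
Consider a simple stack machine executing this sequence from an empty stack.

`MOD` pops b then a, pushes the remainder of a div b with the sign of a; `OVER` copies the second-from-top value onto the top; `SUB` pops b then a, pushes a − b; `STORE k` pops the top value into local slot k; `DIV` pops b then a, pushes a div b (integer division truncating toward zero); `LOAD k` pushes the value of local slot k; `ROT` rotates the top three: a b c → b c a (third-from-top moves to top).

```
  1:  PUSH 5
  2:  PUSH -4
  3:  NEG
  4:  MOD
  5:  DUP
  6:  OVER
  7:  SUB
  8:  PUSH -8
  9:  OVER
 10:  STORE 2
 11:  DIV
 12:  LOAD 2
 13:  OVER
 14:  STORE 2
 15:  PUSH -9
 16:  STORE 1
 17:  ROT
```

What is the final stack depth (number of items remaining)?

PUSH 5  -> 5
PUSH -4 -> 5 -4
NEG     -> 5 4
MOD     -> 1
DUP     -> 1 1
OVER    -> 1 1 1
SUB     -> 1 0
PUSH -8 -> 1 0 -8
OVER    -> 1 0 -8 0
STORE 2 -> 1 0 -8
DIV     -> 1 0
LOAD 2  -> 1 0 0
OVER    -> 1 0 0 0
STORE 2 -> 1 0 0
PUSH -9 -> 1 0 0 -9
STORE 1 -> 1 0 0
ROT     -> 0 0 1

3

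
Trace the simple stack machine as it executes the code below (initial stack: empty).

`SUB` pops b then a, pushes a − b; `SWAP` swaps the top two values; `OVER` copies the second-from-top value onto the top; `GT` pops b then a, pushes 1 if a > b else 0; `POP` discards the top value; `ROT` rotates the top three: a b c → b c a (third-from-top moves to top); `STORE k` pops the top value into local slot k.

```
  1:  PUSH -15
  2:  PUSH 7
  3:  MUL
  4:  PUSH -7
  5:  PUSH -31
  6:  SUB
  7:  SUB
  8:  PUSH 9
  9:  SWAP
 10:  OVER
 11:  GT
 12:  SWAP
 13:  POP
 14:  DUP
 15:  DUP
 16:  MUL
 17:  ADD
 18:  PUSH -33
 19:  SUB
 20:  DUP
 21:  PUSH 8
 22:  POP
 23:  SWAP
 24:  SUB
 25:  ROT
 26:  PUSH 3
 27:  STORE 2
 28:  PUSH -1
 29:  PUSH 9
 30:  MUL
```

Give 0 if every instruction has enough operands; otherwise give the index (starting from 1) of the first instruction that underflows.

PUSH -15 : -15
PUSH 7   : -15 7
MUL      : -105
PUSH -7  : -105 -7
PUSH -31 : -105 -7 -31
SUB      : -105 24
SUB      : -129
PUSH 9   : -129 9
SWAP     : 9 -129
OVER     : 9 -129 9
GT       : 9 0
SWAP     : 0 9
POP      : 0
DUP      : 0 0
DUP      : 0 0 0
MUL      : 0 0
ADD      : 0
PUSH -33 : 0 -33
SUB      : 33
DUP      : 33 33
PUSH 8   : 33 33 8
POP      : 33 33
SWAP     : 33 33
SUB      : 0
ROT  — needs 3 operands, stack has 1 → underflow

25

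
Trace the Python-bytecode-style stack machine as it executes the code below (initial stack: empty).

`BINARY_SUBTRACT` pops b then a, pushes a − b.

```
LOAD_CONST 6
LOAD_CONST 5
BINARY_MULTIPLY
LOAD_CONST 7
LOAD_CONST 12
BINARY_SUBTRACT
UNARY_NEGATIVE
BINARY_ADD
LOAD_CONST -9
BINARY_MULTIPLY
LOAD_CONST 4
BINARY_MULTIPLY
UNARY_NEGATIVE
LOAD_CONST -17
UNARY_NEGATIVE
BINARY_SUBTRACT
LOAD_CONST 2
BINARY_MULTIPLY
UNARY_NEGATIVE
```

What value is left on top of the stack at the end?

-2486

LOAD_CONST 6     6
LOAD_CONST 5     6 5
BINARY_MULTIPLY  30
LOAD_CONST 7     30 7
LOAD_CONST 12    30 7 12
BINARY_SUBTRACT  30 -5
UNARY_NEGATIVE   30 5
BINARY_ADD       35
LOAD_CONST -9    35 -9
BINARY_MULTIPLY  -315
LOAD_CONST 4     -315 4
BINARY_MULTIPLY  -1260
UNARY_NEGATIVE   1260
LOAD_CONST -17   1260 -17
UNARY_NEGATIVE   1260 17
BINARY_SUBTRACT  1243
LOAD_CONST 2     1243 2
BINARY_MULTIPLY  2486
UNARY_NEGATIVE   -2486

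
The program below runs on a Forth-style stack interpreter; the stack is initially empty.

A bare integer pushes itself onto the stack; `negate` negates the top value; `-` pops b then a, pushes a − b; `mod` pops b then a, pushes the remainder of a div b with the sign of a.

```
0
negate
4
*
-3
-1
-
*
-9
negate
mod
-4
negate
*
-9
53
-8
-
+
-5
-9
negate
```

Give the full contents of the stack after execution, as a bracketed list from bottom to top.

[0, 52, -5, 9]

0      → 0
negate → 0
4      → 0 4
*      → 0
-3     → 0 -3
-1     → 0 -3 -1
-      → 0 -2
*      → 0
-9     → 0 -9
negate → 0 9
mod    → 0
-4     → 0 -4
negate → 0 4
*      → 0
-9     → 0 -9
53     → 0 -9 53
-8     → 0 -9 53 -8
-      → 0 -9 61
+      → 0 52
-5     → 0 52 -5
-9     → 0 52 -5 -9
negate → 0 52 -5 9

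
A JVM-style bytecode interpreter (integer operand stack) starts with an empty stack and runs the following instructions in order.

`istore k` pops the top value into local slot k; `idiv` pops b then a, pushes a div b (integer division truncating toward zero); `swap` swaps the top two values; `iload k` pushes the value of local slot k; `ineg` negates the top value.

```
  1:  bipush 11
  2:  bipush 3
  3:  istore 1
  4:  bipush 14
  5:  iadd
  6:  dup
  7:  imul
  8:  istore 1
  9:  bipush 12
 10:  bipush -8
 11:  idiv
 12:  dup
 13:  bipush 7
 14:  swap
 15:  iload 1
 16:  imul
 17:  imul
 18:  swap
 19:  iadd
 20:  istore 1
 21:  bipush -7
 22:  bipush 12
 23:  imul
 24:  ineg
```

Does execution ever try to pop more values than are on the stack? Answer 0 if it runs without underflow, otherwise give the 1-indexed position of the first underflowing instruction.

0

bipush 11 -> [11]
bipush 3  -> [11, 3]
istore 1  -> [11]
bipush 14 -> [11, 14]
iadd      -> [25]
dup       -> [25, 25]
imul      -> [625]
istore 1  -> []
bipush 12 -> [12]
bipush -8 -> [12, -8]
idiv      -> [-1]
dup       -> [-1, -1]
bipush 7  -> [-1, -1, 7]
swap      -> [-1, 7, -1]
iload 1   -> [-1, 7, -1, 625]
imul      -> [-1, 7, -625]
imul      -> [-1, -4375]
swap      -> [-4375, -1]
iadd      -> [-4376]
istore 1  -> []
bipush -7 -> [-7]
bipush 12 -> [-7, 12]
imul      -> [-84]
ineg      -> [84]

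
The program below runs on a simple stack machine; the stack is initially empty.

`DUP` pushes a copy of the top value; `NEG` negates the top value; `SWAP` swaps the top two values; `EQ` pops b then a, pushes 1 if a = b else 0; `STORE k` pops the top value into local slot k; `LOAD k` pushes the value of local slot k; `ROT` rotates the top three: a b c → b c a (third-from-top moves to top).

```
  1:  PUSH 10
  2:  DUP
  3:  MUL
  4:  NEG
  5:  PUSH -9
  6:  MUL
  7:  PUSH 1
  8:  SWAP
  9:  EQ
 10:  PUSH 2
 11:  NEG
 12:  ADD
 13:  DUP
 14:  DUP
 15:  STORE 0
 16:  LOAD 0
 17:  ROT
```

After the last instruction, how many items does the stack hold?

PUSH 10 : 10
DUP     : 10 10
MUL     : 100
NEG     : -100
PUSH -9 : -100 -9
MUL     : 900
PUSH 1  : 900 1
SWAP    : 1 900
EQ      : 0
PUSH 2  : 0 2
NEG     : 0 -2
ADD     : -2
DUP     : -2 -2
DUP     : -2 -2 -2
STORE 0 : -2 -2
LOAD 0  : -2 -2 -2
ROT     : -2 -2 -2

3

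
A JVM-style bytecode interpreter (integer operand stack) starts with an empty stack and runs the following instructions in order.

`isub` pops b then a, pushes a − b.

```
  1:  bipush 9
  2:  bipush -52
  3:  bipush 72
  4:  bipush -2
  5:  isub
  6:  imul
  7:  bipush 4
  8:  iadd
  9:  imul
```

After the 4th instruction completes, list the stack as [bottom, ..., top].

bipush 9   -> [9]
bipush -52 -> [9, -52]
bipush 72  -> [9, -52, 72]
bipush -2  -> [9, -52, 72, -2]

[9, -52, 72, -2]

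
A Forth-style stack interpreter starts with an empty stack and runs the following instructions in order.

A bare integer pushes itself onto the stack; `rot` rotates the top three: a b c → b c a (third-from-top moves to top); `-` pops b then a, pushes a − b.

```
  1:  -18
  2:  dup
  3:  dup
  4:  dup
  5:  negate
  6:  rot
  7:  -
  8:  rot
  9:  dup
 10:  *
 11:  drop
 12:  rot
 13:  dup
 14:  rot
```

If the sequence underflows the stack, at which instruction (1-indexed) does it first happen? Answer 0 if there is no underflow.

12

-18     [-18]
dup     [-18, -18]
dup     [-18, -18, -18]
dup     [-18, -18, -18, -18]
negate  [-18, -18, -18, 18]
rot     [-18, -18, 18, -18]
-       [-18, -18, 36]
rot     [-18, 36, -18]
dup     [-18, 36, -18, -18]
*       [-18, 36, 324]
drop    [-18, 36]
rot  — needs 3 operands, stack has 2 → underflow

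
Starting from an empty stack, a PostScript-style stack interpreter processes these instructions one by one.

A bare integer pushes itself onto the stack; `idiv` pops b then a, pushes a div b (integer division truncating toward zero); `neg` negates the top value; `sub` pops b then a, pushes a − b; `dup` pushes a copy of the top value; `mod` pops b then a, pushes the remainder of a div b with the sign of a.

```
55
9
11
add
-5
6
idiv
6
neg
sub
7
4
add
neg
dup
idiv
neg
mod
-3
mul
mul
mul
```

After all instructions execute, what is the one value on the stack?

55   : 55
9    : 55 9
11   : 55 9 11
add  : 55 20
-5   : 55 20 -5
6    : 55 20 -5 6
idiv : 55 20 0
6    : 55 20 0 6
neg  : 55 20 0 -6
sub  : 55 20 6
7    : 55 20 6 7
4    : 55 20 6 7 4
add  : 55 20 6 11
neg  : 55 20 6 -11
dup  : 55 20 6 -11 -11
idiv : 55 20 6 1
neg  : 55 20 6 -1
mod  : 55 20 0
-3   : 55 20 0 -3
mul  : 55 20 0
mul  : 55 0
mul  : 0

0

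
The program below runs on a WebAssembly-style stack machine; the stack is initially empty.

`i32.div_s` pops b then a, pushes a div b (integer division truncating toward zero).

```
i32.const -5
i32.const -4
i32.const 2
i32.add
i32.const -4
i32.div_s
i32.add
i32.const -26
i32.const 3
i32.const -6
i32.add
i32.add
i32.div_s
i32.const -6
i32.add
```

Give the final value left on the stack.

i32.const -5  -> -5
i32.const -4  -> -5 -4
i32.const 2   -> -5 -4 2
i32.add       -> -5 -2
i32.const -4  -> -5 -2 -4
i32.div_s     -> -5 0
i32.add       -> -5
i32.const -26 -> -5 -26
i32.const 3   -> -5 -26 3
i32.const -6  -> -5 -26 3 -6
i32.add       -> -5 -26 -3
i32.add       -> -5 -29
i32.div_s     -> 0
i32.const -6  -> 0 -6
i32.add       -> -6

-6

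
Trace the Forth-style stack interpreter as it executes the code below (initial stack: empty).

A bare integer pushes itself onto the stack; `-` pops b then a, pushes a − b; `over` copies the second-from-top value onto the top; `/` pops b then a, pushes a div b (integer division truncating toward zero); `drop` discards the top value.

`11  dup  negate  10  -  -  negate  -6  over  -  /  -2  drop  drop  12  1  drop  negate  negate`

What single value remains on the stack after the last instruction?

11      [11]
dup     [11, 11]
negate  [11, -11]
10      [11, -11, 10]
-       [11, -21]
-       [32]
negate  [-32]
-6      [-32, -6]
over    [-32, -6, -32]
-       [-32, 26]
/       [-1]
-2      [-1, -2]
drop    [-1]
drop    []
12      [12]
1       [12, 1]
drop    [12]
negate  [-12]
negate  [12]

12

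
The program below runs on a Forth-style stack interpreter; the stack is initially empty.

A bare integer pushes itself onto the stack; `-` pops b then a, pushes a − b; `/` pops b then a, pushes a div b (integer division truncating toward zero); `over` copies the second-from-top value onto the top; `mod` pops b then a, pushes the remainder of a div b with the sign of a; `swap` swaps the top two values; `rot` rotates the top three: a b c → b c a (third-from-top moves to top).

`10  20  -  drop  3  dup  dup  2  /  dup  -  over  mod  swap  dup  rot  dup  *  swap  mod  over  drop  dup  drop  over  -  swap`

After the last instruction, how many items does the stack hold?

3

10   → [10]
20   → [10, 20]
-    → [-10]
drop → []
3    → [3]
dup  → [3, 3]
dup  → [3, 3, 3]
2    → [3, 3, 3, 2]
/    → [3, 3, 1]
dup  → [3, 3, 1, 1]
-    → [3, 3, 0]
over → [3, 3, 0, 3]
mod  → [3, 3, 0]
swap → [3, 0, 3]
dup  → [3, 0, 3, 3]
rot  → [3, 3, 3, 0]
dup  → [3, 3, 3, 0, 0]
*    → [3, 3, 3, 0]
swap → [3, 3, 0, 3]
mod  → [3, 3, 0]
over → [3, 3, 0, 3]
drop → [3, 3, 0]
dup  → [3, 3, 0, 0]
drop → [3, 3, 0]
over → [3, 3, 0, 3]
-    → [3, 3, -3]
swap → [3, -3, 3]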